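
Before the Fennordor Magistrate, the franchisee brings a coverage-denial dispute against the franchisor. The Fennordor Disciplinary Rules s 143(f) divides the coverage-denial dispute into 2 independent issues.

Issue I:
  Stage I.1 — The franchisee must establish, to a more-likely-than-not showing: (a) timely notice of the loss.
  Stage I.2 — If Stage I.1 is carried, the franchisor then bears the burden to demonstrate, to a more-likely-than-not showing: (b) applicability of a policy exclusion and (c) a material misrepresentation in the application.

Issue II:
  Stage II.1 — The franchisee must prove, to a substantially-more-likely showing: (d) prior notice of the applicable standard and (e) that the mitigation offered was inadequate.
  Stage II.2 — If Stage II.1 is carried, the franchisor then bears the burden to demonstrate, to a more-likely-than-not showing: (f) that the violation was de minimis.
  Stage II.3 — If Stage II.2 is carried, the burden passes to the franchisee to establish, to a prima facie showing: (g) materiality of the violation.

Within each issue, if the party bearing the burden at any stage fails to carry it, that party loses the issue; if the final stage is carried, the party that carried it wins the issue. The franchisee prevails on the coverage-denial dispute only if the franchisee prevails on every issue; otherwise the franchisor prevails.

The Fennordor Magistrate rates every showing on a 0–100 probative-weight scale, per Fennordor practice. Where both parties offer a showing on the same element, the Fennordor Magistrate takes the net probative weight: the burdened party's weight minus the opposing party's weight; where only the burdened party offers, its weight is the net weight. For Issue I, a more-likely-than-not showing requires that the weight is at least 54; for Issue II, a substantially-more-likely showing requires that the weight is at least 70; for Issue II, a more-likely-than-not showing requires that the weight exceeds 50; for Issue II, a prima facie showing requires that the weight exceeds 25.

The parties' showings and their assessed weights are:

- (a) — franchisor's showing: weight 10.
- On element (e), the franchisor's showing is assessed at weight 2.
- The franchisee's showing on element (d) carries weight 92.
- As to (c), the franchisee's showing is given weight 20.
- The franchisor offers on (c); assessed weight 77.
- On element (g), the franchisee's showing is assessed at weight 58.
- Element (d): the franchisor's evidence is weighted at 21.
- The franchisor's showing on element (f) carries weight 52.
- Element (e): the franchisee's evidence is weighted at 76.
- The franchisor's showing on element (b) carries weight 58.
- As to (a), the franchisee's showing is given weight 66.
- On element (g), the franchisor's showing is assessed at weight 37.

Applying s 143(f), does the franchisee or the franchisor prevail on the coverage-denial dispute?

franchisor

— Issue I —
Stage I.1 (franchisee, a more-likely-than-not showing, weight is at least 54): (a) net 66−10=56 ≥ 54 — meets.
  Stage I.1 carried; the burden shifts to the franchisor.
Stage I.2 (franchisor, a more-likely-than-not showing, weight is at least 54): (b) 58 ≥ 54 — meets; (c) net 77−20=57 ≥ 54 — meets.
  The franchisor carries the last stage.
All stages carried — the franchisor prevails on this issue.
— Issue II —
Stage II.1 — burden on franchisee; standard: a substantially-more-likely showing (weight is at least 70).
    (d): 92 − 21 = 71 ≥ 70 [met]
    (e): 76 − 2 = 74 ≥ 70 [met]
  Stage II.1 carried; the burden shifts to the franchisor.
Stage II.2 — burden on franchisor; standard: a more-likely-than-not showing (weight exceeds 50).
    (f): 52 > 50 [met]
  Stage II.2 carried; the burden shifts to the franchisee.
Stage II.3 — burden on franchisee; standard: a prima facie showing (weight exceeds 25).
    (g): 58 − 37 = 21 ≤ 25 [not met]
  Stage II.3 not carried; the franchisee fails its burden.
The analysis ends at Stage II.3; the franchisor prevails on this issue.
Per-issue: Issue I → franchisor; Issue II → franchisor. The franchisee must prevail on every issue; overall, the franchisor prevails.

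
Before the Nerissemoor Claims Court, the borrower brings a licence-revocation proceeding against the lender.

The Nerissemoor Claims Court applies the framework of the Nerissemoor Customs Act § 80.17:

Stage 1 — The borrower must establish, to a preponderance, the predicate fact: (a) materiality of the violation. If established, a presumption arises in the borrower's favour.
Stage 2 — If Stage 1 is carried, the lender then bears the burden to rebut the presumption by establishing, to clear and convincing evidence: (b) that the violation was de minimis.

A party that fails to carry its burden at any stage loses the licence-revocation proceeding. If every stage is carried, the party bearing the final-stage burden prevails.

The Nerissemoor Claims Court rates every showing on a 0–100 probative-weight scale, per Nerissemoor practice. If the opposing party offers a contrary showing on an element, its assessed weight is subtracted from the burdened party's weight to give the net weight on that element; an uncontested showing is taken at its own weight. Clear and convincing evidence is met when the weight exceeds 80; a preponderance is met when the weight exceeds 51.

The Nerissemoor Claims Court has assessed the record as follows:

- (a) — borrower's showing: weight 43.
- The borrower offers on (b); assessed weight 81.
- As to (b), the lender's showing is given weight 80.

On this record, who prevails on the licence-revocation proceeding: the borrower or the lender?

lender

Stage 1 — burden on borrower; standard: a preponderance (weight exceeds 51).
    (a): 43 ≤ 51 [not met]
  Stage 1 not carried; the borrower fails its burden.
So the lender prevails.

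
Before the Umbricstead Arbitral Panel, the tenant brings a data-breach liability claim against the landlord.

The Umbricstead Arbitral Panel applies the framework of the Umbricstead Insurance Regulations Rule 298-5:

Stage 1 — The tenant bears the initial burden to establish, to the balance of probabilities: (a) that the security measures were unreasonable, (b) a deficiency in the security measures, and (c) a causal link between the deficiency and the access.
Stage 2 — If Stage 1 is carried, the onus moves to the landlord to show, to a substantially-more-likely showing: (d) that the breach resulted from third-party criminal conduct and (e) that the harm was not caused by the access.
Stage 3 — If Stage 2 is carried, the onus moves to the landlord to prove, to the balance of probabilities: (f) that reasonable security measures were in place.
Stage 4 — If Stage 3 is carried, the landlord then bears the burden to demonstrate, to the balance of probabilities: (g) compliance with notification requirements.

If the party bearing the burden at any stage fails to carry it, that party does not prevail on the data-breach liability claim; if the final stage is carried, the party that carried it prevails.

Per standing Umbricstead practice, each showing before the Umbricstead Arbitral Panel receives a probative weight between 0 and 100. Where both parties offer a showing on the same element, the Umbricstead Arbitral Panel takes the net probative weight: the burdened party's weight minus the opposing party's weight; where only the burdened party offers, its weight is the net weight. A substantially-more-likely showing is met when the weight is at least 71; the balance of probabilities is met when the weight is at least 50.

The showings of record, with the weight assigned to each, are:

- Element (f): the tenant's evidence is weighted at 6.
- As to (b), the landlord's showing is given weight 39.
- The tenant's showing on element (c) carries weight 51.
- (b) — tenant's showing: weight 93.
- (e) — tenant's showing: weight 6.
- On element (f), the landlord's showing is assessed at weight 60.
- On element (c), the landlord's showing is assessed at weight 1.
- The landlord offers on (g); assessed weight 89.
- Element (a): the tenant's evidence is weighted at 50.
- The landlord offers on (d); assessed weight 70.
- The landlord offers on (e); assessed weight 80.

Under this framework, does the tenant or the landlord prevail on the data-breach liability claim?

tenant

Stage 1 — burden on tenant; standard: the balance of probabilities (weight is at least 50).
    (a): 50 ≥ 50 [met]
    (b): 93 − 39 = 54 ≥ 50 [met]
    (c): 51 − 1 = 50 ≥ 50 [met]
  All elements met. The burden passes to the landlord.
Stage 2 — burden on landlord; standard: a substantially-more-likely showing (weight is at least 71).
    (d): 70 < 71 [not met]
    (e): 80 − 6 = 74 ≥ 71 [met]
  Not every element is met, so the landlord fails to carry Stage 2.
The analysis ends at Stage 2; the tenant prevails.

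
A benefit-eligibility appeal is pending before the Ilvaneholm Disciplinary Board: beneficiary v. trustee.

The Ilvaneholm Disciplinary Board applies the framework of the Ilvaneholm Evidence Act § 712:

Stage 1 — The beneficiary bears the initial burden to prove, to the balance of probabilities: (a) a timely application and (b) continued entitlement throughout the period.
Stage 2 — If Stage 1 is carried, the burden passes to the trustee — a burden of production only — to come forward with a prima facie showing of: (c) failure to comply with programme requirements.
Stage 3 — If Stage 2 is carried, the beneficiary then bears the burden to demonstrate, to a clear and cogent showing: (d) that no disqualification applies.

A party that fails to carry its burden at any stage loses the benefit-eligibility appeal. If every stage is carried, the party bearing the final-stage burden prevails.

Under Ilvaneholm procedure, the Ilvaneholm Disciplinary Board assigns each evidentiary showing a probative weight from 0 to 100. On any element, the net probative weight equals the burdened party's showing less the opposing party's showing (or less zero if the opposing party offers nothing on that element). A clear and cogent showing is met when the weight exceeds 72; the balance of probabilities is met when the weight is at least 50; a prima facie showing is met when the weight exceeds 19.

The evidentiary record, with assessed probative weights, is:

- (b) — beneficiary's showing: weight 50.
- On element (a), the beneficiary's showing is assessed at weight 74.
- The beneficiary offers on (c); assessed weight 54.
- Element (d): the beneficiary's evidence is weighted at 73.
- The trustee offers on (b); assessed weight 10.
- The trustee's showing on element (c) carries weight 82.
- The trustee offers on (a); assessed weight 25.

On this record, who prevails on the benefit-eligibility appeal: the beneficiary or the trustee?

Stage 1 (beneficiary, the balance of probabilities, weight is at least 50): (a) net 74−25=49 < 50 — fails; (b) net 50−10=40 < 50 — fails.
  Not every element is met, so the beneficiary fails to carry Stage 1.
So the trustee prevails.

trustee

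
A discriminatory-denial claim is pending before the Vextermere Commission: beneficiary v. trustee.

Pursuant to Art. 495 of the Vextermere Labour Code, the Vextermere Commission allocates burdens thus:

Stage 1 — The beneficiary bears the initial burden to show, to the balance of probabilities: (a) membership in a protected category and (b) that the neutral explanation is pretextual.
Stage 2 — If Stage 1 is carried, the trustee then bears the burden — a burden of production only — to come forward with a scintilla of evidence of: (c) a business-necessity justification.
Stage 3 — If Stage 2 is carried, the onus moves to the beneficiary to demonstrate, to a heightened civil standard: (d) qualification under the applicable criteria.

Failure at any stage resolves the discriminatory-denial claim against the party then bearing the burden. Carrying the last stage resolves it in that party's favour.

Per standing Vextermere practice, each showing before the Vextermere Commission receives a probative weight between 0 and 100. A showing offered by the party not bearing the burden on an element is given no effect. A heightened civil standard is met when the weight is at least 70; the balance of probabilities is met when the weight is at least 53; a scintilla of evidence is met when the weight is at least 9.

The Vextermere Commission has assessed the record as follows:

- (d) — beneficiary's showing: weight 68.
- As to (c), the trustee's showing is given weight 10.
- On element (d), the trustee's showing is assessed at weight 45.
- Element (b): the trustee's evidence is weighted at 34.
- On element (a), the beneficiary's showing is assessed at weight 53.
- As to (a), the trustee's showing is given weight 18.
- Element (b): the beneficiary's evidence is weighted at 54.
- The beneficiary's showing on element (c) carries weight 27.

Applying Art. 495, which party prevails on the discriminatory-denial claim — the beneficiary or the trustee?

trustee

Stage 1 (beneficiary, the balance of probabilities, weight is at least 53): (a) 53 (trustee's 18 disregarded) ≥ 53 — meets; (b) 54 (trustee's 34 disregarded) ≥ 53 — meets.
  Stage 1 is satisfied; the onus moves to the trustee.
Stage 2 (trustee, a scintilla of evidence, weight is at least 9): (c) 10 (beneficiary's 27 disregarded) ≥ 9 — meets.
  All elements met. The burden passes to the beneficiary.
Stage 3 (beneficiary, a heightened civil standard, weight is at least 70): (d) 68 (trustee's 45 disregarded) < 70 — fails.
  Not every element is met, so the beneficiary fails to carry Stage 3.
The trustee prevails.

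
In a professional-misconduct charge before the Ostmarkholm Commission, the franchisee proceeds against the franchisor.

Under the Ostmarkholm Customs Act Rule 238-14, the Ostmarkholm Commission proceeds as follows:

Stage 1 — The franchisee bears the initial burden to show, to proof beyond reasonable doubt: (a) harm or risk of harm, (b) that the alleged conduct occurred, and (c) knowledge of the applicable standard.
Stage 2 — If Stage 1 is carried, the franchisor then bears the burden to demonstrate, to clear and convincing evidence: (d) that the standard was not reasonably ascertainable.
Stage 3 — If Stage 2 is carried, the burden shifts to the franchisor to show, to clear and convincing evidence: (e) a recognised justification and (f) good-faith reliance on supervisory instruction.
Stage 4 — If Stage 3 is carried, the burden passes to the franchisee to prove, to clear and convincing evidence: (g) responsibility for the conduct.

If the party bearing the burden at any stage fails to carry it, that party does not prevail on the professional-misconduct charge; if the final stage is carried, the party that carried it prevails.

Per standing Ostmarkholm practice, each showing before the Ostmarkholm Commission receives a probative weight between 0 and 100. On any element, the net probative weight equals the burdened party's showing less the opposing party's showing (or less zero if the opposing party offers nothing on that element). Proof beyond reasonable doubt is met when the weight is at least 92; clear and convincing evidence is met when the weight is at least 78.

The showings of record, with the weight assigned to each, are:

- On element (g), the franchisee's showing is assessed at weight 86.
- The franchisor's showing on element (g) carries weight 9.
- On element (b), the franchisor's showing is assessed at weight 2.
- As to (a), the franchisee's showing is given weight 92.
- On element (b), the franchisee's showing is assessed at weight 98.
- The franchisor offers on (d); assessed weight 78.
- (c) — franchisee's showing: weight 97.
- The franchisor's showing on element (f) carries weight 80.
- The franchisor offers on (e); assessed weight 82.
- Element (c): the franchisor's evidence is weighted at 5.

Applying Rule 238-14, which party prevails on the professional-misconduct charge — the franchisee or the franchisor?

At Stage 1 the franchisee must meet proof beyond reasonable doubt (weight is at least 92): on (a) the weight is 92, which does reach 92, so (a) meets the standard; on (b) the weight is 98 less the opposing 2 gives net 96, which does reach 92, so (b) meets the standard; on (c) the weight is 97 less the opposing 5 gives net 92, which does reach 92, so (c) meets the standard.
  Stage 1 is satisfied; the onus moves to the franchisor.
At Stage 2 the franchisor must meet clear and convincing evidence (weight is at least 78): on (d) the weight is 78, ≥ 78, so (d) meets the standard.
  All elements met. The franchisor retains the burden for Stage 3.
At Stage 3 the franchisor must meet clear and convincing evidence (weight is at least 78): on (e) the weight is 82, which does reach 78, so (e) meets the standard; on (f) the weight is 80, ≥ 78, so (f) meets the standard.
  Stage 3 is satisfied; the onus moves to the franchisee.
At Stage 4 the franchisee must meet clear and convincing evidence (weight is at least 78): on (g) the weight is 86 less the opposing 9 gives net 77, < 78, so (g) does not meet the standard.
  Not every element is met, so the franchisee fails to carry Stage 4.
The analysis ends at Stage 4; the franchisor prevails.

franchisor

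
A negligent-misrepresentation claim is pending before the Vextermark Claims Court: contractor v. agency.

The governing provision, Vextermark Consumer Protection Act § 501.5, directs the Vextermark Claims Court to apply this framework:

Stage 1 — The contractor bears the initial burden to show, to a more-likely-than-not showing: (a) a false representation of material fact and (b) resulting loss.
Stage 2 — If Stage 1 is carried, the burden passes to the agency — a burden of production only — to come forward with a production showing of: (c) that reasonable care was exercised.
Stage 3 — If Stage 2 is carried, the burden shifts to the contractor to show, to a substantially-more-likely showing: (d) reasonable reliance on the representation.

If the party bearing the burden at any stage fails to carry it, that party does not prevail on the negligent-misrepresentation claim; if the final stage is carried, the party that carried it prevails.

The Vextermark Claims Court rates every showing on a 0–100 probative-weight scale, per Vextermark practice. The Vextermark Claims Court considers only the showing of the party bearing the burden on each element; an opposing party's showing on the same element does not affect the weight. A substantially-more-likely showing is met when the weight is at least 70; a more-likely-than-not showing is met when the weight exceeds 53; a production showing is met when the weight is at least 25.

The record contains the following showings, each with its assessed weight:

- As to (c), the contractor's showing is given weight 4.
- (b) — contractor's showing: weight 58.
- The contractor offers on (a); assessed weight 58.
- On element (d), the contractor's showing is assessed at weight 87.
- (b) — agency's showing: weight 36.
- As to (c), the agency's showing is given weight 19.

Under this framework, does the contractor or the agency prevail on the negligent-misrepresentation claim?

Stage 1 (contractor, a more-likely-than-not showing, weight exceeds 53): (a) 58 > 53 — meets; (b) 58 (agency's 36 disregarded) > 53 — meets.
  Stage 1 is satisfied; the onus moves to the agency.
Stage 2 (agency, a production showing, weight is at least 25): (c) 19 (contractor's 4 disregarded) < 25 — fails.
  Stage 2 not carried; the agency fails its burden.
So the contractor prevails.

contractor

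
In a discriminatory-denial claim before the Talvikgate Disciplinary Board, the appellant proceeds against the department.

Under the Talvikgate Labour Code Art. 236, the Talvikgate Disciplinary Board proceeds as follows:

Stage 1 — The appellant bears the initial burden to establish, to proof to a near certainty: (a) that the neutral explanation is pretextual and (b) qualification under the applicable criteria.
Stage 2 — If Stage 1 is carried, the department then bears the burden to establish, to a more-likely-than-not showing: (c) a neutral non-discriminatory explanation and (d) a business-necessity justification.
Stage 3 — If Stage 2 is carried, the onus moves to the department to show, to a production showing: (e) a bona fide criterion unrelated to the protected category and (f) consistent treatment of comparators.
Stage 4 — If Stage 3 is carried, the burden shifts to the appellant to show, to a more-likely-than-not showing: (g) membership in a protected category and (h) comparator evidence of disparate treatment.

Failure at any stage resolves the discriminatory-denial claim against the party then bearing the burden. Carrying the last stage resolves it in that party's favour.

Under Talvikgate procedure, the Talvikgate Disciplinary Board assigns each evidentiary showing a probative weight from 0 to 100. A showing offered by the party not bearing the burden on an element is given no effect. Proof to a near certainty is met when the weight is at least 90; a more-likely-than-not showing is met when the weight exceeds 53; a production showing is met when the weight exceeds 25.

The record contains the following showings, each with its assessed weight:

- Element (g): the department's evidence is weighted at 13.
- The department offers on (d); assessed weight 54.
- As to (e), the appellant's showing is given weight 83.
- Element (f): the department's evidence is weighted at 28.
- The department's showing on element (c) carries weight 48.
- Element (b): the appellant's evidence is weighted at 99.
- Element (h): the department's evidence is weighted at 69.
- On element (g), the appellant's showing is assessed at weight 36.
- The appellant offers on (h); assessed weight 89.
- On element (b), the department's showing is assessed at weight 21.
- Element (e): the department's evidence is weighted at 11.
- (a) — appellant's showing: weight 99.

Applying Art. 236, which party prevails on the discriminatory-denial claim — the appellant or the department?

appellant

At Stage 1 the appellant must meet proof to a near certainty (weight is at least 90): on (a) the weight is 99, which does reach 90, so (a) meets the standard; on (b) the weight is 99 (the department's 21 is given no effect), which does reach 90, so (b) meets the standard.
  Stage 1 carried; the burden shifts to the department.
At Stage 2 the department must meet a more-likely-than-not showing (weight exceeds 53): on (c) the weight is 48, which does not exceed 53, so (c) does not meet the standard; on (d) the weight is 54, > 53, so (d) meets the standard.
  The department does not carry Stage 2.
The analysis ends at Stage 2; the appellant prevails.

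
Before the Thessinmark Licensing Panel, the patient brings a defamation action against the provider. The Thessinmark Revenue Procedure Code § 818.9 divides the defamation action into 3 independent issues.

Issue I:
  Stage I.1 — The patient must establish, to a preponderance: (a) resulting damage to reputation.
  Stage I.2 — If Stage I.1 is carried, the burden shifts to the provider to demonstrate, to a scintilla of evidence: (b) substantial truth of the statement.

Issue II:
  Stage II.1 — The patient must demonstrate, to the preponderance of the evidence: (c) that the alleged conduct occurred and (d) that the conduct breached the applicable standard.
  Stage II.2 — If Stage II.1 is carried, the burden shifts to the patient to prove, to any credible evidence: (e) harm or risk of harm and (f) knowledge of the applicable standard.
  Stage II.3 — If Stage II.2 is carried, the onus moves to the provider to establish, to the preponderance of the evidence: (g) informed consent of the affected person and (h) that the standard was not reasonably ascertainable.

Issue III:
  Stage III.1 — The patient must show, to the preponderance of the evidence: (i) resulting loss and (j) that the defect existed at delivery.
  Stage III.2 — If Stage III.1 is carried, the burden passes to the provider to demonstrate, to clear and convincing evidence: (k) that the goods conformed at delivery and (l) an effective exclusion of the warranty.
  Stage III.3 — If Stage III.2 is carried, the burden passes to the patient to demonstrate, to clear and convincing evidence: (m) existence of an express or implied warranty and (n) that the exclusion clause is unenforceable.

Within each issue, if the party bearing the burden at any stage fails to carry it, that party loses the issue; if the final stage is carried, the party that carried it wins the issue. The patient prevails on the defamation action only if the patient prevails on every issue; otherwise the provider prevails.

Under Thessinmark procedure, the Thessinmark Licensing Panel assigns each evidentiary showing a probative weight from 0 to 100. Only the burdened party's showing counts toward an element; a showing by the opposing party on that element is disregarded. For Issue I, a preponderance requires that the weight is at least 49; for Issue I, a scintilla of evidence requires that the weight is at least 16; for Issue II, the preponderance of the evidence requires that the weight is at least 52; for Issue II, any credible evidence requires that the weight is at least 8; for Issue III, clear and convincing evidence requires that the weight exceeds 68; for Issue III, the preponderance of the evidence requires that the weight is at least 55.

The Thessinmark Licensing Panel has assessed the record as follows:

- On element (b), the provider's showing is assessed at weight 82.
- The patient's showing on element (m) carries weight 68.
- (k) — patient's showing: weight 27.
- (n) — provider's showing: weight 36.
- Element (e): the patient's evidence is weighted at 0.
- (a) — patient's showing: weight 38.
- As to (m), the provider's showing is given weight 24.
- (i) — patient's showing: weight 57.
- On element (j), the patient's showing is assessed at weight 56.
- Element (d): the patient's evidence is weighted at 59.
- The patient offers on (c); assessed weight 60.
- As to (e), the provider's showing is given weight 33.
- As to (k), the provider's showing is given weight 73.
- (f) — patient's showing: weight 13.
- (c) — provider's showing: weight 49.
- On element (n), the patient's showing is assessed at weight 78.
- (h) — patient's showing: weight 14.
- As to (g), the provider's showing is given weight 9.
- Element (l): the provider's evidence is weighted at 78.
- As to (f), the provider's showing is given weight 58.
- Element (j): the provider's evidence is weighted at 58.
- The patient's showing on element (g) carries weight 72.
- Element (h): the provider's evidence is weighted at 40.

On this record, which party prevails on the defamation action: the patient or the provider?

provider

— Issue I —
Stage I.1 (patient, a preponderance, weight is at least 49): (a) 38 < 49 — fails.
  Not every element is met, so the patient fails to carry Stage I.1.
The analysis ends at Stage I.1; the provider prevails on this issue.
— Issue II —
At Stage II.1 the patient must meet the preponderance of the evidence (weight is at least 52): on (c) the weight is 60 (the provider's 49 is given no effect), which does reach 52, so (c) meets the standard; on (d) the weight is 59, ≥ 52, so (d) meets the standard.
  Stage II.1 carried; the burden remains with the patient.
At Stage II.2 the patient must meet any credible evidence (weight is at least 8): on (e) the weight is 0 (the provider's 33 is given no effect), which does not reach 8, so (e) does not meet the standard; on (f) the weight is 13 (the provider's 58 is given no effect), which does reach 8, so (f) meets the standard.
  The patient does not carry Stage II.2.
So the provider prevails on this issue.
— Issue III —
At Stage III.1 the patient must meet the preponderance of the evidence (weight is at least 55): on (i) the weight is 57, which does reach 55, so (i) meets the standard; on (j) the weight is 56 (the provider's 58 is given no effect), which does reach 55, so (j) meets the standard.
  The patient carries Stage III.1; the provider now bears the burden.
At Stage III.2 the provider must meet clear and convincing evidence (weight exceeds 68): on (k) the weight is 73 (the patient's 27 is given no effect), which does exceed 68, so (k) meets the standard; on (l) the weight is 78, which does exceed 68, so (l) meets the standard.
  The provider carries Stage III.2; the patient now bears the burden.
At Stage III.3 the patient must meet clear and convincing evidence (weight exceeds 68): on (m) the weight is 68 (the provider's 24 is given no effect), ≤ 68, so (m) does not meet the standard; on (n) the weight is 78 (the provider's 36 is given no effect), which does exceed 68, so (n) meets the standard.
  Stage III.3 not carried; the patient fails its burden.
The provider prevails on this issue.
Per-issue: Issue I → provider; Issue II → provider; Issue III → provider. The patient must prevail on every issue; overall, the provider prevails.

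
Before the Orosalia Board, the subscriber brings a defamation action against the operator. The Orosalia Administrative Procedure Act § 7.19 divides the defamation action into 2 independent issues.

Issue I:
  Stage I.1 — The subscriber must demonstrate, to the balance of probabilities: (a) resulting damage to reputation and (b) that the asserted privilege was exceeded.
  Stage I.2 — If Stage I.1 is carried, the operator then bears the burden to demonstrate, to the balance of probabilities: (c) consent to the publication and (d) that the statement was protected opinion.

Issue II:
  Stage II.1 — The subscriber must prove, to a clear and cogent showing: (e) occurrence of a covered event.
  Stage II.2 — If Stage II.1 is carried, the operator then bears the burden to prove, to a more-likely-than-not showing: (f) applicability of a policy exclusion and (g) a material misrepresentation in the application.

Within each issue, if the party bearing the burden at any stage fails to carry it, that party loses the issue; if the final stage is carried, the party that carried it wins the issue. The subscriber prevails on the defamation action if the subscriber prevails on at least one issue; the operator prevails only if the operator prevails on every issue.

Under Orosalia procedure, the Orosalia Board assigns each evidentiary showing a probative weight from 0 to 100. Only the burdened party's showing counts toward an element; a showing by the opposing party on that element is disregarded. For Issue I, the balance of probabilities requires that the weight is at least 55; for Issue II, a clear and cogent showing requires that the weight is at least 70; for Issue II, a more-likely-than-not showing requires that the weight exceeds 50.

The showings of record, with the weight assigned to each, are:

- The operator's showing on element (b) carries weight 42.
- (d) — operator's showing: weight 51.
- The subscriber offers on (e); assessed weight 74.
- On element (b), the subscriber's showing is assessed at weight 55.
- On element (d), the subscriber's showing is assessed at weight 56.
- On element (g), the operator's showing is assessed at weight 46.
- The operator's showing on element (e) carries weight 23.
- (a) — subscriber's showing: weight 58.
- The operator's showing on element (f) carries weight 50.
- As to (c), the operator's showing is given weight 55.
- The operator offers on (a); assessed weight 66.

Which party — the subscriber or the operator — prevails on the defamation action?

— Issue I —
Stage I.1 (subscriber, the balance of probabilities, weight is at least 55): (a) 58 (operator's 66 disregarded) ≥ 55 — meets; (b) 55 (operator's 42 disregarded) ≥ 55 — meets.
  The subscriber carries Stage I.1; the operator now bears the burden.
Stage I.2 (operator, the balance of probabilities, weight is at least 55): (c) 55 ≥ 55 — meets; (d) 51 (subscriber's 56 disregarded) < 55 — fails.
  The operator does not carry Stage I.2.
The subscriber prevails on this issue.
— Issue II —
Stage II.1 — burden on subscriber; standard: a clear and cogent showing (weight is at least 70).
    (e): 74 (operator's 23 disregarded) ≥ 70 [met]
  Stage II.1 carried; the burden shifts to the operator.
Stage II.2 — burden on operator; standard: a more-likely-than-not showing (weight exceeds 50).
    (f): 50 ≤ 50 [not met]
    (g): 46 ≤ 50 [not met]
  The operator does not carry Stage II.2.
The subscriber prevails on this issue.
Per-issue: Issue I → subscriber; Issue II → subscriber. The subscriber must prevail on at least one issue; overall, the subscriber prevails.

subscriber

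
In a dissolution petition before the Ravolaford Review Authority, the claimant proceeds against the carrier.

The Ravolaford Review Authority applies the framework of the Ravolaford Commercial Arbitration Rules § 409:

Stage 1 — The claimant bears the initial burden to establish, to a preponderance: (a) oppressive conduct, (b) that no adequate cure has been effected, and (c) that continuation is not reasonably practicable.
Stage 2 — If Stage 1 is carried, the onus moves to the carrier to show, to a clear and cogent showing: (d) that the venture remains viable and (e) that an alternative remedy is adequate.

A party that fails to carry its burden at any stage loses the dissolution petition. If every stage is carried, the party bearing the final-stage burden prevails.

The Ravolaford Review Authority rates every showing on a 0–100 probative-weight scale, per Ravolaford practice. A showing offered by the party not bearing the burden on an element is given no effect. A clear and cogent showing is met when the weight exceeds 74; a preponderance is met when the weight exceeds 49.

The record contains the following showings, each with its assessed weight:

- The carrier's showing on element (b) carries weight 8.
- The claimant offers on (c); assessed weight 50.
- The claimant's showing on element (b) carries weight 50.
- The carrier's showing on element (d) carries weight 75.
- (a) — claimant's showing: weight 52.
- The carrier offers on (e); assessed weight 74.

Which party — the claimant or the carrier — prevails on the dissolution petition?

Stage 1 (claimant, a preponderance, weight exceeds 49): (a) 52 > 49 — meets; (b) 50 (carrier's 8 disregarded) > 49 — meets; (c) 50 > 49 — meets.
  All elements met. The burden passes to the carrier.
Stage 2 (carrier, a clear and cogent showing, weight exceeds 74): (d) 75 > 74 — meets; (e) 74 ≤ 74 — fails.
  Not every element is met, so the carrier fails to carry Stage 2.
So the claimant prevails.

claimant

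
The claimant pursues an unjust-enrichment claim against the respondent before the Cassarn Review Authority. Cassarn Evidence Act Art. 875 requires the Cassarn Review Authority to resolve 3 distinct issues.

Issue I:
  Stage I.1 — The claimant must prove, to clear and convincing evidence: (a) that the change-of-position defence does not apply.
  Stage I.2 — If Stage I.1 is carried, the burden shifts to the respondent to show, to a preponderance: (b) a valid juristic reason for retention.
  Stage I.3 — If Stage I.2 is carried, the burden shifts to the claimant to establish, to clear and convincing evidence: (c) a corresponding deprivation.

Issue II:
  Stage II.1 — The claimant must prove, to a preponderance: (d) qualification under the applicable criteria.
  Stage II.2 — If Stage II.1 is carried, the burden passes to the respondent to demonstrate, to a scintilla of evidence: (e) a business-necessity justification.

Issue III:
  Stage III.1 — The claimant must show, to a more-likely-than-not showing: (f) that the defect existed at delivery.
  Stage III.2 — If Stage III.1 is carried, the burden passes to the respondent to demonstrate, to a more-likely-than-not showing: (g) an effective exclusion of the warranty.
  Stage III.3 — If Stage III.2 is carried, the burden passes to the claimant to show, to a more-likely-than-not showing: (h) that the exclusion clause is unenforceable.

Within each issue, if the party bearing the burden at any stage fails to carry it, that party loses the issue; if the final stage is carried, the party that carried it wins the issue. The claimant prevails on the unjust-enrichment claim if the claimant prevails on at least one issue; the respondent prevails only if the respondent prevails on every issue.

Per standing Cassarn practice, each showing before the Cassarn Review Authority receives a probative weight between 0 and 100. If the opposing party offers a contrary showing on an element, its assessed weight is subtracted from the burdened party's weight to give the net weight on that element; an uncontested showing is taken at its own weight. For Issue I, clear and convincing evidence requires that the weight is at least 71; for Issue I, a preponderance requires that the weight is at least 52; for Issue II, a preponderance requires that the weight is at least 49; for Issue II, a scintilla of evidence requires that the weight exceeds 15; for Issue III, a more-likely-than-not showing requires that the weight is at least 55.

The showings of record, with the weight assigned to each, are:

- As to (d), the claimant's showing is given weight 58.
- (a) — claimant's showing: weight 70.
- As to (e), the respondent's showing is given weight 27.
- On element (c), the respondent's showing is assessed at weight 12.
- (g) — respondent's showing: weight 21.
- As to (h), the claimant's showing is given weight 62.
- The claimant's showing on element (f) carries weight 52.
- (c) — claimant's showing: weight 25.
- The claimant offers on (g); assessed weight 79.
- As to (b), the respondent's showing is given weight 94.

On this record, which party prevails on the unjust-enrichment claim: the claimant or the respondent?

— Issue I —
Stage I.1 (claimant, clear and convincing evidence, weight is at least 71): (a) 70 < 71 — fails.
  The claimant does not carry Stage I.1.
The respondent prevails on this issue.
— Issue II —
Stage II.1 — burden on claimant; standard: a preponderance (weight is at least 49).
    (d): 58 ≥ 49 [met]
  The claimant carries Stage II.1; the respondent now bears the burden.
Stage II.2 — burden on respondent; standard: a scintilla of evidence (weight exceeds 15).
    (e): 27 > 15 [met]
  The respondent carries the last stage.
With every stage satisfied, the respondent prevails on this issue.
— Issue III —
Stage III.1 — burden on claimant; standard: a more-likely-than-not showing (weight is at least 55).
    (f): 52 < 55 [not met]
  Stage III.1 not carried; the claimant fails its burden.
The analysis ends at Stage III.1; the respondent prevails on this issue.
Per-issue: Issue I → respondent; Issue II → respondent; Issue III → respondent. The claimant must prevail on at least one issue; overall, the respondent prevails.

respondent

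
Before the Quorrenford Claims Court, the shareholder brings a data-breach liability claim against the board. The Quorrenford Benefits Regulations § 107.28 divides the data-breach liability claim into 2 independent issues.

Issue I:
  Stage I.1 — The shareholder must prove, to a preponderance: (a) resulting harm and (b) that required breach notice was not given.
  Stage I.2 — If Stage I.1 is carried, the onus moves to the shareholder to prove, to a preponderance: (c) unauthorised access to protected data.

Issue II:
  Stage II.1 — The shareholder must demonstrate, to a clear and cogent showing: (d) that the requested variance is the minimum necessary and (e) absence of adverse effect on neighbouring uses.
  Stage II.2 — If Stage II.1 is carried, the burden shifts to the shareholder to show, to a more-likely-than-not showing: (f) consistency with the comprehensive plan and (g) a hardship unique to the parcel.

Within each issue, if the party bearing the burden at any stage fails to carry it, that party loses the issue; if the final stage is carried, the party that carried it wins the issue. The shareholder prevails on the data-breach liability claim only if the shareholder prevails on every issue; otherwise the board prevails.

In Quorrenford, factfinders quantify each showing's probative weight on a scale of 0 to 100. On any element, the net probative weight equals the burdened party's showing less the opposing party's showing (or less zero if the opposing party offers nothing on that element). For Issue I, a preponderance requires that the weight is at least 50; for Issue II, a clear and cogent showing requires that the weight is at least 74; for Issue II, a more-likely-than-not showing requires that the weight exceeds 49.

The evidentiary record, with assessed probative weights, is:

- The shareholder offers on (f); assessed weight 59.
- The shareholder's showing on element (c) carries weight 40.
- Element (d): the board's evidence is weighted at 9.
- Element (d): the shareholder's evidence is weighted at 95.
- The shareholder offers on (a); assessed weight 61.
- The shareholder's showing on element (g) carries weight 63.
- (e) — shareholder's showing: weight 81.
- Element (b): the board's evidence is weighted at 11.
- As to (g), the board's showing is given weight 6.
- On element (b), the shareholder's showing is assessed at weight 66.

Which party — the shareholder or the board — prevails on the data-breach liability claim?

— Issue I —
Stage I.1 (shareholder, a preponderance, weight is at least 50): (a) 61 ≥ 50 — meets; (b) net 66−11=55 ≥ 50 — meets.
  All elements met. The shareholder retains the burden for Stage I.2.
Stage I.2 (shareholder, a preponderance, weight is at least 50): (c) 40 < 50 — fails.
  Stage I.2 not carried; the shareholder fails its burden.
So the board prevails on this issue.
— Issue II —
At Stage II.1 the shareholder must meet a clear and cogent showing (weight is at least 74): on (d) the weight is 95 less the opposing 9 gives net 86, ≥ 74, so (d) meets the standard; on (e) the weight is 81, which does reach 74, so (e) meets the standard.
  All elements met. The shareholder retains the burden for Stage II.2.
At Stage II.2 the shareholder must meet a more-likely-than-not showing (weight exceeds 49): on (f) the weight is 59, which does exceed 49, so (f) meets the standard; on (g) the weight is 63 less the opposing 6 gives net 57, > 49, so (g) meets the standard.
  Stage II.2 carried; the final stage is satisfied.
With every stage satisfied, the shareholder prevails on this issue.
Per-issue: Issue I → board; Issue II → shareholder. The shareholder must prevail on every issue; overall, the board prevails.

board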